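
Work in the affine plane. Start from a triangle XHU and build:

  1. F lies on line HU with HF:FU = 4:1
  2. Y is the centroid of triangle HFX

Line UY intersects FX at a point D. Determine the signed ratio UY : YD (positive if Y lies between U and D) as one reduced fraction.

Assign X = (0, 0), H = (1, 0), U = (0, 1) — the answer is frame-independent, so this choice is without loss of generality.
1. F lies on line HU with HF:FU = 4:1 ⇒ F = (1/5, 4/5)
2. Y is the centroid of triangle HFX ⇒ Y = (2/5, 4/15)
line UY meets FX at D = (6/35, 24/35)
Y = U + t·(D−U) with t = 7/3, so UY:YD = 7/3:-4/3

UY:YD = -7/4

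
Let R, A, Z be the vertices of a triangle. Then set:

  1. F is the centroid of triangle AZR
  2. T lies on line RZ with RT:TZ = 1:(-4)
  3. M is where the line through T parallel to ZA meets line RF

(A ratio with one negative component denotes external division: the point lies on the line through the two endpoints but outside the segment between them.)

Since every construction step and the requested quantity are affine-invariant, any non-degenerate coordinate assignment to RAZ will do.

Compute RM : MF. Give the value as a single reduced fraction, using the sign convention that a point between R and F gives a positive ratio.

RM:MF = -1/3

Choose coordinates R = (0, 0), A = (1, 0), Z = (0, 1).
1. F is the centroid of triangle AZR ⇒ F = (1/3, 1/3)
2. T lies on line RZ with RT:TZ = 1:(-4) ⇒ T = (0, -1/3)
3. M is where the line through T parallel to ZA meets line RF ⇒ M = (-1/6, -1/6)
M = R + t·(F−R) with t = -1/2, so RM:MF = t:(1−t) = -1/2:3/2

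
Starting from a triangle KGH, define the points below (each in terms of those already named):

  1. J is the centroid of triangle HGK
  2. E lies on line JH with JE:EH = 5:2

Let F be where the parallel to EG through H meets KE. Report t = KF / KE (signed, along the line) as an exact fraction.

Assign K = (0, 0), G = (1, 0), H = (0, 1) — the answer is frame-independent, so this choice is without loss of generality.
1. J is the centroid of triangle HGK ⇒ J = (1/3, 1/3)
2. E lies on line JH with JE:EH = 5:2 ⇒ E = (2/21, 17/21)
through H parallel to EG: direction (19/21, -17/21); meets KE at F = (38/357, 19/21)
F = K + t·(E−K) with t = 19/17

t = 19/17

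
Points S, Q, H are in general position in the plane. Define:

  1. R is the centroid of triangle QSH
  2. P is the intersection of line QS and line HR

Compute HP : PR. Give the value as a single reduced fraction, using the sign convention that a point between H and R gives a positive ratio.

HP:PR = -3

Choose coordinates S = (0, 0), Q = (1, 0), H = (0, 1).
1. R is the centroid of triangle QSH ⇒ R = (1/3, 1/3)
2. P is the intersection of line QS and line HR ⇒ P = (1/2, 0)
P = H + t·(R−H) with t = 3/2, so HP:PR = t:(1−t) = 3/2:-1/2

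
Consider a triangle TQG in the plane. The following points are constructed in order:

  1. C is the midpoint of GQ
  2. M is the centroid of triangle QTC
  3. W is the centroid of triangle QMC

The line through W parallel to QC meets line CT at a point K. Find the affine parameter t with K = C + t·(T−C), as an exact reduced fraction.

Choose coordinates T = (0, 0), Q = (1, 0), G = (0, 1).
1. C is the midpoint of GQ ⇒ C = (1/2, 1/2)
2. M is the centroid of triangle QTC ⇒ M = (1/2, 1/6)
3. W is the centroid of triangle QMC ⇒ W = (2/3, 2/9)
through W parallel to QC: direction (-1/2, 1/2); meets CT at K = (4/9, 4/9)
K = C + t·(T−C) with t = 1/9

t = 1/9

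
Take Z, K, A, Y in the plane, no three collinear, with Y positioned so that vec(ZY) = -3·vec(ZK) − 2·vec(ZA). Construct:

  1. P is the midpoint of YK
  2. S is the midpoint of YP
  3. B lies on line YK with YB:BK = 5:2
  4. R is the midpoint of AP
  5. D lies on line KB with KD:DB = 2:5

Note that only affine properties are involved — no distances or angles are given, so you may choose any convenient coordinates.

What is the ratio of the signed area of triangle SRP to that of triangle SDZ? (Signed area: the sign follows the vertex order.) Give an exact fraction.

[SRP]:[SDZ] = -147/262

Work in coordinates with Z = (0, 0), K = (1, 0), A = (0, 1), Y = (-3, -2).
1. P is the midpoint of YK ⇒ P = (-1, -1)
2. S is the midpoint of YP ⇒ S = (-2, -3/2)
3. B lies on line YK with YB:BK = 5:2 ⇒ B = (-1/7, -4/7)
4. R is the midpoint of AP ⇒ R = (-1/2, 0)
5. D lies on line KB with KD:DB = 2:5 ⇒ D = (33/49, -8/49)
2·[SRP] = -3/4, 2·[SDZ] = 131/98
[SRP]:[SDZ] = -3/4:131/98 = -147/262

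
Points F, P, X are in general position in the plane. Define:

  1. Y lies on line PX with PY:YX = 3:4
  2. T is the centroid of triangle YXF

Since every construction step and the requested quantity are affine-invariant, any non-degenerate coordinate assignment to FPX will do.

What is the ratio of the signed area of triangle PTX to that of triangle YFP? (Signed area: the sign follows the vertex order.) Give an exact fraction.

Assign F = (0, 0), P = (1, 0), X = (0, 1) — the answer is frame-independent, so this choice is without loss of generality.
1. Y lies on line PX with PY:YX = 3:4 ⇒ Y = (4/7, 3/7)
2. T is the centroid of triangle YXF ⇒ T = (4/21, 10/21)
2·[PTX] = -1/3, 2·[YFP] = 3/7
[PTX]:[YFP] = -1/3:3/7 = -7/9

[PTX]:[YFP] = -7/9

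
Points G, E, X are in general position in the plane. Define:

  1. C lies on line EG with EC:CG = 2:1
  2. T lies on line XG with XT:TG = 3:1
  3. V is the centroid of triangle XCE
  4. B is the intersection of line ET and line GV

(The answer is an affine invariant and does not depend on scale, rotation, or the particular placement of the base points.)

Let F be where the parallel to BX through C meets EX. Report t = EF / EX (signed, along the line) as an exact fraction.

Assign G = (0, 0), E = (1, 0), X = (0, 1) — the answer is frame-independent, so this choice is without loss of generality.
1. C lies on line EG with EC:CG = 2:1 ⇒ C = (1/3, 0)
2. T lies on line XG with XT:TG = 3:1 ⇒ T = (0, 1/4)
3. V is the centroid of triangle XCE ⇒ V = (4/9, 1/3)
4. B is the intersection of line ET and line GV ⇒ B = (1/4, 3/16)
through C parallel to BX: direction (-1/4, 13/16); meets EX at F = (1/27, 26/27)
F = E + t·(X−E) with t = 26/27

t = 26/27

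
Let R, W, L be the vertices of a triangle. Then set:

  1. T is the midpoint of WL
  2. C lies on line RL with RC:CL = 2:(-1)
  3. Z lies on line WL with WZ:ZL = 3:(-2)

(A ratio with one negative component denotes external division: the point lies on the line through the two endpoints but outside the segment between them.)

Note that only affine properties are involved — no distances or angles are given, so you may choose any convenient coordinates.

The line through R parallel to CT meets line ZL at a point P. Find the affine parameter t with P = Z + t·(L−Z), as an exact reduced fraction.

t = 3/4

Set R = (0, 0), W = (1, 0), L = (0, 1); any affine frame gives the same invariant.
1. T is the midpoint of WL ⇒ T = (1/2, 1/2)
2. C lies on line RL with RC:CL = 2:(-1) ⇒ C = (0, 2)
3. Z lies on line WL with WZ:ZL = 3:(-2) ⇒ Z = (-2, 3)
through R parallel to CT: direction (1/2, -3/2); meets ZL at P = (-1/2, 3/2)
P = Z + t·(L−Z) with t = 3/4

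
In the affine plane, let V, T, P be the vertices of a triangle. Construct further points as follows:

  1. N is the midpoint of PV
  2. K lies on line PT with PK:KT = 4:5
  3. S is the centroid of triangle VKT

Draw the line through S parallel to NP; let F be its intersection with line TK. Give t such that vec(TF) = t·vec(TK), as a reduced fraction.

t = 14/15

Work in coordinates with V = (0, 0), T = (1, 0), P = (0, 1).
1. N is the midpoint of PV ⇒ N = (0, 1/2)
2. K lies on line PT with PK:KT = 4:5 ⇒ K = (4/9, 5/9)
3. S is the centroid of triangle VKT ⇒ S = (13/27, 5/27)
through S parallel to NP: direction (0, 1/2); meets TK at F = (13/27, 14/27)
F = T + t·(K−T) with t = 14/15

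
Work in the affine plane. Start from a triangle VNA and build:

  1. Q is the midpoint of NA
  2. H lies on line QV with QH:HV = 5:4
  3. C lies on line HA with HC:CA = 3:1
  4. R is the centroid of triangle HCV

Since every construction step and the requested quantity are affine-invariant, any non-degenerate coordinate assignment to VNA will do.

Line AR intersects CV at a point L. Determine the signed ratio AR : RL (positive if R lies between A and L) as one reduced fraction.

Assign V = (0, 0), N = (1, 0), A = (0, 1) — the answer is frame-independent, so this choice is without loss of generality.
1. Q is the midpoint of NA ⇒ Q = (1/2, 1/2)
2. H lies on line QV with QH:HV = 5:4 ⇒ H = (2/9, 2/9)
3. C lies on line HA with HC:CA = 3:1 ⇒ C = (1/18, 29/36)
4. R is the centroid of triangle HCV ⇒ R = (5/54, 37/108)
line AR meets CV at L = (5/108, 145/216)
R = A + t·(L−A) with t = 2, so AR:RL = 2:-1

AR:RL = -2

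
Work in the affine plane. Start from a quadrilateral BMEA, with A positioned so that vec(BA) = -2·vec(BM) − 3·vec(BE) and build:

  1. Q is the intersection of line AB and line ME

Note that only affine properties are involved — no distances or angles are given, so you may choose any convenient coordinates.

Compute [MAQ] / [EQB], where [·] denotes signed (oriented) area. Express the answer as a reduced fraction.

[MAQ]:[EQB] = 9

Choose coordinates B = (0, 0), M = (1, 0), E = (0, 1), A = (-2, -3).
1. Q is the intersection of line AB and line ME ⇒ Q = (2/5, 3/5)
2·[MAQ] = -18/5, 2·[EQB] = -2/5
[MAQ]:[EQB] = -18/5:-2/5 = 9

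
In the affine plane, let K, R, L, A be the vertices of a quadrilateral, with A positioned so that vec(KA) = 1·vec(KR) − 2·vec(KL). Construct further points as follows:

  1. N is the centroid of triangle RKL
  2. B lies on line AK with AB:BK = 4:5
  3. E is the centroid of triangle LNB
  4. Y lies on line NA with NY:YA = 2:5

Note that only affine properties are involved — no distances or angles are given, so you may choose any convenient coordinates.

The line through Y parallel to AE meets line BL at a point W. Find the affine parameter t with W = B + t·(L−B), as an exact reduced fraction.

t = 13/9

Assign K = (0, 0), R = (1, 0), L = (0, 1), A = (1, -2) — the answer is frame-independent, so this choice is without loss of generality.
1. N is the centroid of triangle RKL ⇒ N = (1/3, 1/3)
2. B lies on line AK with AB:BK = 4:5 ⇒ B = (5/9, -10/9)
3. E is the centroid of triangle LNB ⇒ E = (8/27, 2/27)
4. Y lies on line NA with NY:YA = 2:5 ⇒ Y = (11/21, -1/3)
through Y parallel to AE: direction (-19/27, 56/27); meets BL at W = (-20/81, 157/81)
W = B + t·(L−B) with t = 13/9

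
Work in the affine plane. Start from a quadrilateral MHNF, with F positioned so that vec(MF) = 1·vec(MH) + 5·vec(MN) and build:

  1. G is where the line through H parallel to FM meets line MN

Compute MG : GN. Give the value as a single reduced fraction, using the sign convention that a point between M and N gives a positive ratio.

Work in coordinates with M = (0, 0), H = (1, 0), N = (0, 1), F = (1, 5).
1. G is where the line through H parallel to FM meets line MN ⇒ G = (0, -5)
G = M + t·(N−M) with t = -5, so MG:GN = t:(1−t) = -5:6

MG:GN = -5/6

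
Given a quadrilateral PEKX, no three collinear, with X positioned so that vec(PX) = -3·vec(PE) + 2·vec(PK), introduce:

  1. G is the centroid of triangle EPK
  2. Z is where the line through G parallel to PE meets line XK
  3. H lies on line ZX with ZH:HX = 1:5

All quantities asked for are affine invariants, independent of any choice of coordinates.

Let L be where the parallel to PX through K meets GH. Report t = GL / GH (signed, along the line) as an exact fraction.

t = 8/15

Work in coordinates with P = (0, 0), E = (1, 0), K = (0, 1), X = (-3, 2).
1. G is the centroid of triangle EPK ⇒ G = (1/3, 1/3)
2. Z is where the line through G parallel to PE meets line XK ⇒ Z = (2, 1/3)
3. H lies on line ZX with ZH:HX = 1:5 ⇒ H = (7/6, 11/18)
through K parallel to PX: direction (-3, 2); meets GH at L = (7/9, 13/27)
L = G + t·(H−G) with t = 8/15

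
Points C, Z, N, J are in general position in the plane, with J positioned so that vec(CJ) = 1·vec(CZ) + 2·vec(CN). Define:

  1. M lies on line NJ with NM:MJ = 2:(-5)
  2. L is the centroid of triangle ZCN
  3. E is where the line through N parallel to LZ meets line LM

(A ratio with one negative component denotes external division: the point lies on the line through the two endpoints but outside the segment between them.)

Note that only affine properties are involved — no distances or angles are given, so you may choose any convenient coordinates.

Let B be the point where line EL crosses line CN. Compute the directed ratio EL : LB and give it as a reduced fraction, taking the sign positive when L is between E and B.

EL:LB = 3

Work in coordinates with C = (0, 0), Z = (1, 0), N = (0, 1), J = (1, 2).
1. M lies on line NJ with NM:MJ = 2:(-5) ⇒ M = (-2/3, 1/3)
2. L is the centroid of triangle ZCN ⇒ L = (1/3, 1/3)
3. E is where the line through N parallel to LZ meets line LM ⇒ E = (4/3, 1/3)
line EL meets CN at B = (0, 1/3)
L = E + t·(B−E) with t = 3/4, so EL:LB = 3/4:1/4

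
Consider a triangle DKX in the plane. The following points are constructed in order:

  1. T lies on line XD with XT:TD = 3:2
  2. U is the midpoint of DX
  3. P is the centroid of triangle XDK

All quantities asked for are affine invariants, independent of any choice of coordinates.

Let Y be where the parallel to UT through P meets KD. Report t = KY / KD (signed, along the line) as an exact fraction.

t = 2/3

Choose coordinates D = (0, 0), K = (1, 0), X = (0, 1).
1. T lies on line XD with XT:TD = 3:2 ⇒ T = (0, 2/5)
2. U is the midpoint of DX ⇒ U = (0, 1/2)
3. P is the centroid of triangle XDK ⇒ P = (1/3, 1/3)
through P parallel to UT: direction (0, -1/10); meets KD at Y = (1/3, 0)
Y = K + t·(D−K) with t = 2/3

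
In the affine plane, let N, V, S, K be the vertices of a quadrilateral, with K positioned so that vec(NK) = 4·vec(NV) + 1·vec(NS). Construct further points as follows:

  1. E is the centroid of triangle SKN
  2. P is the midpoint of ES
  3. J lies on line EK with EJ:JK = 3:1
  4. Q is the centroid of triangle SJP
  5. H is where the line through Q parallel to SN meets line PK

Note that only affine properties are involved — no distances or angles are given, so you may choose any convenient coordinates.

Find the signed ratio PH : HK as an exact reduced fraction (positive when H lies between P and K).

Assign N = (0, 0), V = (1, 0), S = (0, 1), K = (4, 1) — the answer is frame-independent, so this choice is without loss of generality.
1. E is the centroid of triangle SKN ⇒ E = (4/3, 2/3)
2. P is the midpoint of ES ⇒ P = (2/3, 5/6)
3. J lies on line EK with EJ:JK = 3:1 ⇒ J = (10/3, 11/12)
4. Q is the centroid of triangle SJP ⇒ Q = (4/3, 11/12)
5. H is where the line through Q parallel to SN meets line PK ⇒ H = (4/3, 13/15)
H = P + t·(K−P) with t = 1/5, so PH:HK = t:(1−t) = 1/5:4/5

PH:HK = 1/4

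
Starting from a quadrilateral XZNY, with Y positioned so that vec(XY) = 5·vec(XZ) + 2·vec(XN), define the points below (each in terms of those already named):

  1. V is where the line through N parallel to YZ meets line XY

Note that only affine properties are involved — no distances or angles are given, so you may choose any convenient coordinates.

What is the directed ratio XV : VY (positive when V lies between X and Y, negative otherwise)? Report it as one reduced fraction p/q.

XV:VY = -2/3

Work in coordinates with X = (0, 0), Z = (1, 0), N = (0, 1), Y = (5, 2).
1. V is where the line through N parallel to YZ meets line XY ⇒ V = (-10, -4)
V = X + t·(Y−X) with t = -2, so XV:VY = t:(1−t) = -2:3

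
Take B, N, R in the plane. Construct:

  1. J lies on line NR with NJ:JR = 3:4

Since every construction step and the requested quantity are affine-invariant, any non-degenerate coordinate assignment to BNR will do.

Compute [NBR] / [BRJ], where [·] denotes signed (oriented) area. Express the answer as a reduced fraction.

[NBR]:[BRJ] = 7/4

Assign B = (0, 0), N = (1, 0), R = (0, 1) — the answer is frame-independent, so this choice is without loss of generality.
1. J lies on line NR with NJ:JR = 3:4 ⇒ J = (4/7, 3/7)
2·[NBR] = -1, 2·[BRJ] = -4/7
[NBR]:[BRJ] = -1:-4/7 = 7/4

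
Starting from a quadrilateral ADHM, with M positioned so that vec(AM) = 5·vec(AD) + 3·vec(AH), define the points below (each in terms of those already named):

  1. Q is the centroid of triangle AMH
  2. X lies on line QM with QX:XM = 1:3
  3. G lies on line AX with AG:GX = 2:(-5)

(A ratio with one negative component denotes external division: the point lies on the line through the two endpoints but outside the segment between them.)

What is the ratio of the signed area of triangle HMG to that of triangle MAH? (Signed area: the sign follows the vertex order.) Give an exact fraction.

Set A = (0, 0), D = (1, 0), H = (0, 1), M = (5, 3); any affine frame gives the same invariant.
1. Q is the centroid of triangle AMH ⇒ Q = (5/3, 4/3)
2. X lies on line QM with QX:XM = 1:3 ⇒ X = (5/2, 7/4)
3. G lies on line AX with AG:GX = 2:(-5) ⇒ G = (-5/3, -7/6)
2·[HMG] = -15/2, 2·[MAH] = -5
[HMG]:[MAH] = -15/2:-5 = 3/2

[HMG]:[MAH] = 3/2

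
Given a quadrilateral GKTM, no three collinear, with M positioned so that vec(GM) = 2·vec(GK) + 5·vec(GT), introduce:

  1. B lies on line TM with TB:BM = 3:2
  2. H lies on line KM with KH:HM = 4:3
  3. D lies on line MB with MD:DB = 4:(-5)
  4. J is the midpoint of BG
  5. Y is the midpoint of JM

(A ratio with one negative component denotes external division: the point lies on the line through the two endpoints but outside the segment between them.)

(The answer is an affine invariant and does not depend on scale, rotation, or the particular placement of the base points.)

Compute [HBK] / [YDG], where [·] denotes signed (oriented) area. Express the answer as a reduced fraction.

[HBK]:[YDG] = -48/91

Set G = (0, 0), K = (1, 0), T = (0, 1), M = (2, 5); any affine frame gives the same invariant.
1. B lies on line TM with TB:BM = 3:2 ⇒ B = (6/5, 17/5)
2. H lies on line KM with KH:HM = 4:3 ⇒ H = (11/7, 20/7)
3. D lies on line MB with MD:DB = 4:(-5) ⇒ D = (26/5, 57/5)
4. J is the midpoint of BG ⇒ J = (3/5, 17/10)
5. Y is the midpoint of JM ⇒ Y = (13/10, 67/20)
2·[HBK] = 48/35, 2·[YDG] = -13/5
[HBK]:[YDG] = 48/35:-13/5 = -48/91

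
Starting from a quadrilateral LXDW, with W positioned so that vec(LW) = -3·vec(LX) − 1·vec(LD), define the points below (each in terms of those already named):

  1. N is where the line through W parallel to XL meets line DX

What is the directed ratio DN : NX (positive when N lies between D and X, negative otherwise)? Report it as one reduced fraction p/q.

DN:NX = -2

Assign L = (0, 0), X = (1, 0), D = (0, 1), W = (-3, -1) — the answer is frame-independent, so this choice is without loss of generality.
1. N is where the line through W parallel to XL meets line DX ⇒ N = (2, -1)
N = D + t·(X−D) with t = 2, so DN:NX = t:(1−t) = 2:-1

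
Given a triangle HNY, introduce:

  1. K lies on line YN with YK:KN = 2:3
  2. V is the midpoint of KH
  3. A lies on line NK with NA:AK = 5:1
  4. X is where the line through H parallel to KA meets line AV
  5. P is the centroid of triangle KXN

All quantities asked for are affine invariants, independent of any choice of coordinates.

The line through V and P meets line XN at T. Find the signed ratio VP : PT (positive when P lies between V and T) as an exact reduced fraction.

Work in coordinates with H = (0, 0), N = (1, 0), Y = (0, 1).
1. K lies on line YN with YK:KN = 2:3 ⇒ K = (2/5, 3/5)
2. V is the midpoint of KH ⇒ V = (1/5, 3/10)
3. A lies on line NK with NA:AK = 5:1 ⇒ A = (1/2, 1/2)
4. X is where the line through H parallel to KA meets line AV ⇒ X = (-1/10, 1/10)
5. P is the centroid of triangle KXN ⇒ P = (13/30, 7/30)
line VP meets XN at T = (41/30, -1/30)
P = V + t·(T−V) with t = 1/5, so VP:PT = 1/5:4/5

VP:PT = 1/4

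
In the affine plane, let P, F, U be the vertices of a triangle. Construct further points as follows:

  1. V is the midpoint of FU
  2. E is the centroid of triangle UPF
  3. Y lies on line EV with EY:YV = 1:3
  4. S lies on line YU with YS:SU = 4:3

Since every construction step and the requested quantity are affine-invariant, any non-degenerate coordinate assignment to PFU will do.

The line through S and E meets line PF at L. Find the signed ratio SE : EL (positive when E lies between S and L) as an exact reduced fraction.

Work in coordinates with P = (0, 0), F = (1, 0), U = (0, 1).
1. V is the midpoint of FU ⇒ V = (1/2, 1/2)
2. E is the centroid of triangle UPF ⇒ E = (1/3, 1/3)
3. Y lies on line EV with EY:YV = 1:3 ⇒ Y = (3/8, 3/8)
4. S lies on line YU with YS:SU = 4:3 ⇒ S = (9/56, 41/56)
line SE meets PF at L = (32/67, 0)
E = S + t·(L−S) with t = 67/123, so SE:EL = 67/123:56/123

SE:EL = 67/56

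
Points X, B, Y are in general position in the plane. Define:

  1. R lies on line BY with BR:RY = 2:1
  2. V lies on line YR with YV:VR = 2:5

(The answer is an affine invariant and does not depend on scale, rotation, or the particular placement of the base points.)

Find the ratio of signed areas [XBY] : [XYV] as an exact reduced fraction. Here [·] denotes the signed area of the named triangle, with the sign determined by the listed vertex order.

Assign X = (0, 0), B = (1, 0), Y = (0, 1) — the answer is frame-independent, so this choice is without loss of generality.
1. R lies on line BY with BR:RY = 2:1 ⇒ R = (1/3, 2/3)
2. V lies on line YR with YV:VR = 2:5 ⇒ V = (2/21, 19/21)
2·[XBY] = 1, 2·[XYV] = -2/21
[XBY]:[XYV] = 1:-2/21 = -21/2

[XBY]:[XYV] = -21/2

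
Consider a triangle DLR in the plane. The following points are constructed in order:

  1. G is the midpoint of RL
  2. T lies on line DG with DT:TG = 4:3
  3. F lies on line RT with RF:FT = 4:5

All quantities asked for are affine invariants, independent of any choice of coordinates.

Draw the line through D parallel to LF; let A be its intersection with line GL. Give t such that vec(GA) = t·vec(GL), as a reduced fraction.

t = 49/6

Work in coordinates with D = (0, 0), L = (1, 0), R = (0, 1).
1. G is the midpoint of RL ⇒ G = (1/2, 1/2)
2. T lies on line DG with DT:TG = 4:3 ⇒ T = (2/7, 2/7)
3. F lies on line RT with RF:FT = 4:5 ⇒ F = (8/63, 43/63)
through D parallel to LF: direction (-55/63, 43/63); meets GL at A = (55/12, -43/12)
A = G + t·(L−G) with t = 49/6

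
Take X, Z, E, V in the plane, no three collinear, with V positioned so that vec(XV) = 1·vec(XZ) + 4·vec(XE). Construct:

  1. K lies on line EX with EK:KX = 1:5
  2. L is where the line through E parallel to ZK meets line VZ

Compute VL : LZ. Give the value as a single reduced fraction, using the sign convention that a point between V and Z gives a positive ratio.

VL:LZ = 23

Assign X = (0, 0), Z = (1, 0), E = (0, 1), V = (1, 4) — the answer is frame-independent, so this choice is without loss of generality.
1. K lies on line EX with EK:KX = 1:5 ⇒ K = (0, 5/6)
2. L is where the line through E parallel to ZK meets line VZ ⇒ L = (1, 1/6)
L = V + t·(Z−V) with t = 23/24, so VL:LZ = t:(1−t) = 23/24:1/24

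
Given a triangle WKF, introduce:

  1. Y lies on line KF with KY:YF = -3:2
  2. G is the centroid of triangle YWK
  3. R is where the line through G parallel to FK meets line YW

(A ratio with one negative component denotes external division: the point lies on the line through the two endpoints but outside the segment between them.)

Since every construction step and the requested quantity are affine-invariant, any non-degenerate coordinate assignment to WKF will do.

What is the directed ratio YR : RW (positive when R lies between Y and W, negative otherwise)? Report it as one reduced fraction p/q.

Assign W = (0, 0), K = (1, 0), F = (0, 1) — the answer is frame-independent, so this choice is without loss of generality.
1. Y lies on line KF with KY:YF = -3:2 ⇒ Y = (-2, 3)
2. G is the centroid of triangle YWK ⇒ G = (-1/3, 1)
3. R is where the line through G parallel to FK meets line YW ⇒ R = (-4/3, 2)
R = Y + t·(W−Y) with t = 1/3, so YR:RW = t:(1−t) = 1/3:2/3

YR:RW = 1/2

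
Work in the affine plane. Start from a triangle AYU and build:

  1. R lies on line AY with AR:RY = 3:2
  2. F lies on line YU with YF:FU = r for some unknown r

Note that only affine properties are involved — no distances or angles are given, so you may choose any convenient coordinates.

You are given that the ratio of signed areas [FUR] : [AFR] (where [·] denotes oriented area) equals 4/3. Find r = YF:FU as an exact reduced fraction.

r = -1/2

Choose coordinates A = (0, 0), Y = (1, 0), U = (0, 1).
1. R lies on line AY with AR:RY = 3:2 ⇒ R = (3/5, 0)
2. With YF:FU = r, write λ = r/(r+1) so F = Y + λ·(U−Y); F is affine-linear in λ
Every point depending on F is an affine combination of F and λ-independent points, so each such coordinate is linear in λ; the λ² term in each signed area is a multiple of (U−Y)×(U−Y) = 0, so 2·[FUR] and 2·[AFR] are each linear in λ. Evaluating at λ=0 and λ=1:
  2·[FUR] = -2/5·λ + 2/5,   2·[AFR] = -3/5·λ
So [FUR]:[AFR] = (-2/5·λ + 2/5) / (-3/5·λ). Setting this equal to 4/3:
  -2/5·λ + 2/5 = 4/3·(-3/5·λ)  ⇒  λ = -1
Then r = λ/(1−λ) = (-1)/(2) = -1/2. Check: with r = -1/2, F = (2, -1) and [FUR]:[AFR] = 4/3 as required.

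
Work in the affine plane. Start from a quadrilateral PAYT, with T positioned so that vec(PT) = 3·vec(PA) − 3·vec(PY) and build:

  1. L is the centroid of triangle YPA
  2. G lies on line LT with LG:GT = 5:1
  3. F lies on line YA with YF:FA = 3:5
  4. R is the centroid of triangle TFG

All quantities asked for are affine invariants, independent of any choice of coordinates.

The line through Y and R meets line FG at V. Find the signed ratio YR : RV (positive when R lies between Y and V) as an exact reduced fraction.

YR:RV = -83/11

Assign P = (0, 0), A = (1, 0), Y = (0, 1), T = (3, -3) — the answer is frame-independent, so this choice is without loss of generality.
1. L is the centroid of triangle YPA ⇒ L = (1/3, 1/3)
2. G lies on line LT with LG:GT = 5:1 ⇒ G = (23/9, -22/9)
3. F lies on line YA with YF:FA = 3:5 ⇒ F = (3/8, 5/8)
4. R is the centroid of triangle TFG ⇒ R = (427/216, -347/216)
line YR meets FG at V = (427/249, -314/249)
R = Y + t·(V−Y) with t = 83/72, so YR:RV = 83/72:-11/72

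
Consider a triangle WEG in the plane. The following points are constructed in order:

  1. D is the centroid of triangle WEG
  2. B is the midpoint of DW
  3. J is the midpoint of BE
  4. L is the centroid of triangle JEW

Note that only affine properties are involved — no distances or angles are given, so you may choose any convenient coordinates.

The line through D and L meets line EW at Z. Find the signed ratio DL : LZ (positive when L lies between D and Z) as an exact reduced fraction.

DL:LZ = 11

Work in coordinates with W = (0, 0), E = (1, 0), G = (0, 1).
1. D is the centroid of triangle WEG ⇒ D = (1/3, 1/3)
2. B is the midpoint of DW ⇒ B = (1/6, 1/6)
3. J is the midpoint of BE ⇒ J = (7/12, 1/12)
4. L is the centroid of triangle JEW ⇒ L = (19/36, 1/36)
line DL meets EW at Z = (6/11, 0)
L = D + t·(Z−D) with t = 11/12, so DL:LZ = 11/12:1/12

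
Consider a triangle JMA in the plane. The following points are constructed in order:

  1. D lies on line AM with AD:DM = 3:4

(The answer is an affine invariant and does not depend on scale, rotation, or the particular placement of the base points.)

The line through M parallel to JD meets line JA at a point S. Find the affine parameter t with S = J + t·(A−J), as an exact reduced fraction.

t = -4/3

Choose coordinates J = (0, 0), M = (1, 0), A = (0, 1).
1. D lies on line AM with AD:DM = 3:4 ⇒ D = (3/7, 4/7)
through M parallel to JD: direction (3/7, 4/7); meets JA at S = (0, -4/3)
S = J + t·(A−J) with t = -4/3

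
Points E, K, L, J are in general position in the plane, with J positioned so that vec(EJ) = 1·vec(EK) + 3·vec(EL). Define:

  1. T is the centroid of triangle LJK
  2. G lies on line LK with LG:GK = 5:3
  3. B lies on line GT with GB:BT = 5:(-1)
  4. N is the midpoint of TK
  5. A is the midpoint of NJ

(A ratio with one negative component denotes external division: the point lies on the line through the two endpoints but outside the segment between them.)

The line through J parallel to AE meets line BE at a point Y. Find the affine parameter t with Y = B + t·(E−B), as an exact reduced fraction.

Work in coordinates with E = (0, 0), K = (1, 0), L = (0, 1), J = (1, 3).
1. T is the centroid of triangle LJK ⇒ T = (2/3, 4/3)
2. G lies on line LK with LG:GK = 5:3 ⇒ G = (5/8, 3/8)
3. B lies on line GT with GB:BT = 5:(-1) ⇒ B = (65/96, 151/96)
4. N is the midpoint of TK ⇒ N = (5/6, 2/3)
5. A is the midpoint of NJ ⇒ A = (11/12, 11/6)
through J parallel to AE: direction (-11/12, -11/6); meets BE at Y = (65/21, 151/21)
Y = B + t·(E−B) with t = -25/7

t = -25/7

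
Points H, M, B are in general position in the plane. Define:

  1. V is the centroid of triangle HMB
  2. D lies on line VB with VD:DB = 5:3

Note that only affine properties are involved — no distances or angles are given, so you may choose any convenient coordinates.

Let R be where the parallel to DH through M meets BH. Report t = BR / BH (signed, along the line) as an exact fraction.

t = 7

Assign H = (0, 0), M = (1, 0), B = (0, 1) — the answer is frame-independent, so this choice is without loss of generality.
1. V is the centroid of triangle HMB ⇒ V = (1/3, 1/3)
2. D lies on line VB with VD:DB = 5:3 ⇒ D = (1/8, 3/4)
through M parallel to DH: direction (-1/8, -3/4); meets BH at R = (0, -6)
R = B + t·(H−B) with t = 7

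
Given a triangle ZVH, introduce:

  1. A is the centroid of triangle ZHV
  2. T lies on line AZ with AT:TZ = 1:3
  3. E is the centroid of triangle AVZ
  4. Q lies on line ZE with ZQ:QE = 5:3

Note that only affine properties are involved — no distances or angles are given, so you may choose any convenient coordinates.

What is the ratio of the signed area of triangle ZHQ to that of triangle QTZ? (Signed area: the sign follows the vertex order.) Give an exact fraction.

Assign Z = (0, 0), V = (1, 0), H = (0, 1) — the answer is frame-independent, so this choice is without loss of generality.
1. A is the centroid of triangle ZHV ⇒ A = (1/3, 1/3)
2. T lies on line AZ with AT:TZ = 1:3 ⇒ T = (1/4, 1/4)
3. E is the centroid of triangle AVZ ⇒ E = (4/9, 1/9)
4. Q lies on line ZE with ZQ:QE = 5:3 ⇒ Q = (5/18, 5/72)
2·[ZHQ] = -5/18, 2·[QTZ] = 5/96
[ZHQ]:[QTZ] = -5/18:5/96 = -16/3

[ZHQ]:[QTZ] = -16/3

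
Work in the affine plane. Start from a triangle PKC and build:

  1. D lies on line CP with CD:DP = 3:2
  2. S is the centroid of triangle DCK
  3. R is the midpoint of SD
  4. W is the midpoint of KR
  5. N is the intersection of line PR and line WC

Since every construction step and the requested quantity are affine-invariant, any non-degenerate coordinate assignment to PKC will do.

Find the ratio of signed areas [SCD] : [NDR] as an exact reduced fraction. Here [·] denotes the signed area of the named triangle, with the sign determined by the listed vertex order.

[SCD]:[NDR] = 23/4

Assign P = (0, 0), K = (1, 0), C = (0, 1) — the answer is frame-independent, so this choice is without loss of generality.
1. D lies on line CP with CD:DP = 3:2 ⇒ D = (0, 2/5)
2. S is the centroid of triangle DCK ⇒ S = (1/3, 7/15)
3. R is the midpoint of SD ⇒ R = (1/6, 13/30)
4. W is the midpoint of KR ⇒ W = (7/12, 13/60)
5. N is the intersection of line PR and line WC ⇒ N = (35/138, 91/138)
2·[SCD] = 1/5, 2·[NDR] = 4/115
[SCD]:[NDR] = 1/5:4/115 = 23/4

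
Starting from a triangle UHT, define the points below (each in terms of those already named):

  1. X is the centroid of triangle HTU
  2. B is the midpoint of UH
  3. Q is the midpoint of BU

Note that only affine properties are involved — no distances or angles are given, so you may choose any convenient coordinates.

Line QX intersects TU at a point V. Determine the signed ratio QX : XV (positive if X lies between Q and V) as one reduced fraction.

QX:XV = -1/4

Set U = (0, 0), H = (1, 0), T = (0, 1); any affine frame gives the same invariant.
1. X is the centroid of triangle HTU ⇒ X = (1/3, 1/3)
2. B is the midpoint of UH ⇒ B = (1/2, 0)
3. Q is the midpoint of BU ⇒ Q = (1/4, 0)
line QX meets TU at V = (0, -1)
X = Q + t·(V−Q) with t = -1/3, so QX:XV = -1/3:4/3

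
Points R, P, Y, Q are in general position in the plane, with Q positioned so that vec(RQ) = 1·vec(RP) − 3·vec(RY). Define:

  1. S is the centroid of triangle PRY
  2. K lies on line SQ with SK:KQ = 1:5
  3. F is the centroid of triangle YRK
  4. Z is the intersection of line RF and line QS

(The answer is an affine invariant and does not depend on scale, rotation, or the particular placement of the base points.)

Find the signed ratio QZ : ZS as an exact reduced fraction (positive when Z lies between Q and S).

QZ:ZS = -19

Assign R = (0, 0), P = (1, 0), Y = (0, 1), Q = (1, -3) — the answer is frame-independent, so this choice is without loss of generality.
1. S is the centroid of triangle PRY ⇒ S = (1/3, 1/3)
2. K lies on line SQ with SK:KQ = 1:5 ⇒ K = (4/9, -2/9)
3. F is the centroid of triangle YRK ⇒ F = (4/27, 7/27)
4. Z is the intersection of line RF and line QS ⇒ Z = (8/27, 14/27)
Z = Q + t·(S−Q) with t = 19/18, so QZ:ZS = t:(1−t) = 19/18:-1/18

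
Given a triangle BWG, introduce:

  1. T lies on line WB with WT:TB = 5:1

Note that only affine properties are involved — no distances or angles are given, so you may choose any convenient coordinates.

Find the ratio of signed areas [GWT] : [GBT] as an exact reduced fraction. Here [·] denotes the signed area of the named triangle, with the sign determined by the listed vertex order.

[GWT]:[GBT] = -5

Work in coordinates with B = (0, 0), W = (1, 0), G = (0, 1).
1. T lies on line WB with WT:TB = 5:1 ⇒ T = (1/6, 0)
2·[GWT] = -5/6, 2·[GBT] = 1/6
[GWT]:[GBT] = -5/6:1/6 = -5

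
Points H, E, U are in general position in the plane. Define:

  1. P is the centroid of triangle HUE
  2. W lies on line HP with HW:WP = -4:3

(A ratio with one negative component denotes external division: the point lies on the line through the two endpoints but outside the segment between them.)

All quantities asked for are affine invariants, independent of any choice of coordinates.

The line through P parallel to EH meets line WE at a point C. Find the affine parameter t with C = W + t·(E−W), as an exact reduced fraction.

Assign H = (0, 0), E = (1, 0), U = (0, 1) — the answer is frame-independent, so this choice is without loss of generality.
1. P is the centroid of triangle HUE ⇒ P = (1/3, 1/3)
2. W lies on line HP with HW:WP = -4:3 ⇒ W = (4/3, 4/3)
through P parallel to EH: direction (-1, 0); meets WE at C = (13/12, 1/3)
C = W + t·(E−W) with t = 3/4

t = 3/4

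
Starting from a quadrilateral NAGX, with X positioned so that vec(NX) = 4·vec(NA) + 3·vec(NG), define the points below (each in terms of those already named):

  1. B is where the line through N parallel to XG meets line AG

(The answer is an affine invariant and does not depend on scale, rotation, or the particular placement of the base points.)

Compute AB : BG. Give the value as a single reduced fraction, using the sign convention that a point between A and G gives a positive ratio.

Set N = (0, 0), A = (1, 0), G = (0, 1), X = (4, 3); any affine frame gives the same invariant.
1. B is where the line through N parallel to XG meets line AG ⇒ B = (2/3, 1/3)
B = A + t·(G−A) with t = 1/3, so AB:BG = t:(1−t) = 1/3:2/3

AB:BG = 1/2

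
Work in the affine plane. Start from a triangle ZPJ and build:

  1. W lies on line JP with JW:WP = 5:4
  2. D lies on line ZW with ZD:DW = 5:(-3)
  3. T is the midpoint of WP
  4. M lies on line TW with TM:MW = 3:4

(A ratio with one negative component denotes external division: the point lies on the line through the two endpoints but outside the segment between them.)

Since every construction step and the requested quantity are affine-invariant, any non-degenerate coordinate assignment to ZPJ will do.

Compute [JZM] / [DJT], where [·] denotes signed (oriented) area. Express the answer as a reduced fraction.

[JZM]:[DJT] = 86/147

Choose coordinates Z = (0, 0), P = (1, 0), J = (0, 1).
1. W lies on line JP with JW:WP = 5:4 ⇒ W = (5/9, 4/9)
2. D lies on line ZW with ZD:DW = 5:(-3) ⇒ D = (25/18, 10/9)
3. T is the midpoint of WP ⇒ T = (7/9, 2/9)
4. M lies on line TW with TM:MW = 3:4 ⇒ M = (43/63, 20/63)
2·[JZM] = 43/63, 2·[DJT] = 7/6
[JZM]:[DJT] = 43/63:7/6 = 86/147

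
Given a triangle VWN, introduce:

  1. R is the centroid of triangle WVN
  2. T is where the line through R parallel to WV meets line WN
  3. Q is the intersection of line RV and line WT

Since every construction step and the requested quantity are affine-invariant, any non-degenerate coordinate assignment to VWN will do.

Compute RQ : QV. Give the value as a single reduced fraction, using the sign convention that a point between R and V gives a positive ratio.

RQ:QV = -1/3

Choose coordinates V = (0, 0), W = (1, 0), N = (0, 1).
1. R is the centroid of triangle WVN ⇒ R = (1/3, 1/3)
2. T is where the line through R parallel to WV meets line WN ⇒ T = (2/3, 1/3)
3. Q is the intersection of line RV and line WT ⇒ Q = (1/2, 1/2)
Q = R + t·(V−R) with t = -1/2, so RQ:QV = t:(1−t) = -1/2:3/2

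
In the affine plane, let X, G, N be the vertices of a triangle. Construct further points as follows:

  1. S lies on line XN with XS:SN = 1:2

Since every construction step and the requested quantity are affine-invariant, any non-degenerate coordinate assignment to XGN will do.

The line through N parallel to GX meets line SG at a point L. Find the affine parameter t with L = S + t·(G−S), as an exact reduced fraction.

Work in coordinates with X = (0, 0), G = (1, 0), N = (0, 1).
1. S lies on line XN with XS:SN = 1:2 ⇒ S = (0, 1/3)
through N parallel to GX: direction (-1, 0); meets SG at L = (-2, 1)
L = S + t·(G−S) with t = -2

t = -2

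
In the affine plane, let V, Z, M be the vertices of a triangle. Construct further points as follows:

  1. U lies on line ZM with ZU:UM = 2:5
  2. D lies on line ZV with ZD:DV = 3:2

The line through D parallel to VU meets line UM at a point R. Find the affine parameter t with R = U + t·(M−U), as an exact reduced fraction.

t = -4/25

Work in coordinates with V = (0, 0), Z = (1, 0), M = (0, 1).
1. U lies on line ZM with ZU:UM = 2:5 ⇒ U = (5/7, 2/7)
2. D lies on line ZV with ZD:DV = 3:2 ⇒ D = (2/5, 0)
through D parallel to VU: direction (5/7, 2/7); meets UM at R = (29/35, 6/35)
R = U + t·(M−U) with t = -4/25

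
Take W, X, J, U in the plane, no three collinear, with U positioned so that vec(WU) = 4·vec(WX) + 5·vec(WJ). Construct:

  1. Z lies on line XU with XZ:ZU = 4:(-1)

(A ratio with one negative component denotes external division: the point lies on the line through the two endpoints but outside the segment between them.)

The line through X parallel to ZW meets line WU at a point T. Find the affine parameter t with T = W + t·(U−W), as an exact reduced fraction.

Work in coordinates with W = (0, 0), X = (1, 0), J = (0, 1), U = (4, 5).
1. Z lies on line XU with XZ:ZU = 4:(-1) ⇒ Z = (5, 20/3)
through X parallel to ZW: direction (-5, -20/3); meets WU at T = (16, 20)
T = W + t·(U−W) with t = 4

t = 4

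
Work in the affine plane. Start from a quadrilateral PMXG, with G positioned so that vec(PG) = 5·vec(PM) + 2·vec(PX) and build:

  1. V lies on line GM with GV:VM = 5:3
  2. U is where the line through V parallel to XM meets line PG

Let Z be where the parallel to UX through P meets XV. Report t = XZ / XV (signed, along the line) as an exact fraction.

Set P = (0, 0), M = (1, 0), X = (0, 1), G = (5, 2); any affine frame gives the same invariant.
1. V lies on line GM with GV:VM = 5:3 ⇒ V = (5/2, 3/4)
2. U is where the line through V parallel to XM meets line PG ⇒ U = (65/28, 13/14)
through P parallel to UX: direction (-65/28, 1/14); meets XV at Z = (130/9, -4/9)
Z = X + t·(V−X) with t = 52/9

t = 52/9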